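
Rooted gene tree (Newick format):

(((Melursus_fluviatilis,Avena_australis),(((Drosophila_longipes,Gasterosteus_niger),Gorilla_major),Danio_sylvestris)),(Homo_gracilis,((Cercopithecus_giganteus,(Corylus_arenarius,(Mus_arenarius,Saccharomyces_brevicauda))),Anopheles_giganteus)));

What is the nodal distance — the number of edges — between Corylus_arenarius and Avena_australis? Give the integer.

8

The MRCA of Corylus_arenarius and Avena_australis is the root of the tree.
From Corylus_arenarius up to that node: 5 branches. From Avena_australis up to the same node: 3 branches. Total: 5 + 3 = 8.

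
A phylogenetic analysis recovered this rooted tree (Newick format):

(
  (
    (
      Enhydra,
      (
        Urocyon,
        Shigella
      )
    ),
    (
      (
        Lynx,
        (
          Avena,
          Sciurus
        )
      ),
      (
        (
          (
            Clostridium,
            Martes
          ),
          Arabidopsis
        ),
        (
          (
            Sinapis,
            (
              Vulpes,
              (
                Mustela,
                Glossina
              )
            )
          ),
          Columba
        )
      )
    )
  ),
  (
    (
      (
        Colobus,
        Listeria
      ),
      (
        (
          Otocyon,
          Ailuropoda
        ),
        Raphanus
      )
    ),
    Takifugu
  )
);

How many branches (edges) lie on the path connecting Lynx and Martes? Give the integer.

6

The MRCA of Lynx and Martes is the node subtending ((Lynx,(Avena,Sciurus)),(((Clostridium,Martes),Arabidopsis),((Sinapis,(Vulpes,(Mustela,Glossina))),Columba))).
From Lynx up to that node: 2 branches. From Martes up to the same node: 4 branches. Total: 2 + 4 = 6.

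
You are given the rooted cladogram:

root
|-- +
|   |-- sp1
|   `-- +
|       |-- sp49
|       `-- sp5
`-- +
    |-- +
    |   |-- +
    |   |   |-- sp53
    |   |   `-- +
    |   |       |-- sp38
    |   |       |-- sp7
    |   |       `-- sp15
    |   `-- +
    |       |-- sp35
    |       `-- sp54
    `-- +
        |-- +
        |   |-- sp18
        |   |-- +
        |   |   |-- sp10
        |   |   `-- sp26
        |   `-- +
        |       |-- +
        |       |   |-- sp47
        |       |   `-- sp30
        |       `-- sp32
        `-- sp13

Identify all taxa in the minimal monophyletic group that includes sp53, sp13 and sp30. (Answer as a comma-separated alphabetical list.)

Tracing sp53: it sits inside (sp53,(sp38,sp7,sp15)).
Tracing sp13: it sits inside ((sp18,(sp10,sp26),((sp47,sp30),sp32)),sp13).
Tracing sp30: it sits inside (sp47,sp30).
The smallest clade enclosing all 3 is (((sp53,(sp38,sp7,sp15)),(sp35,sp54)),((sp18,(sp10,sp26),((sp47,sp30),sp32)),sp13)); the answer is its 13 terminal taxa in alphabetical order.

sp10, sp13, sp15, sp18, sp26, sp30, sp32, sp35, sp38, sp47, sp53, sp54, sp7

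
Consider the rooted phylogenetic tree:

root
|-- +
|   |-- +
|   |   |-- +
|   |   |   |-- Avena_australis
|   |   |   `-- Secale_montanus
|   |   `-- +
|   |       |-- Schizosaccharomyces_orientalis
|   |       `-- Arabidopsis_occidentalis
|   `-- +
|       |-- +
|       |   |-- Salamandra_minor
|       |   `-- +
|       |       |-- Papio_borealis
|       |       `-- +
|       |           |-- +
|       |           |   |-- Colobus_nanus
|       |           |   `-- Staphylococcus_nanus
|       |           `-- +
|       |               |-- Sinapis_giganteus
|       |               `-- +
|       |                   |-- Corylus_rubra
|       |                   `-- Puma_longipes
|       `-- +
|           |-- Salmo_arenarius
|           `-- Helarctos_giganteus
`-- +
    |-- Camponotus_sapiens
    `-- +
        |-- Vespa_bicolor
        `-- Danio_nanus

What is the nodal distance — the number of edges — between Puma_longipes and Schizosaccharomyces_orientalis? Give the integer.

10

The MRCA of Puma_longipes and Schizosaccharomyces_orientalis is the node subtending (((Avena_australis,Secale_montanus),(Schizosaccharomyces_orientalis,Arabidopsis_occidentalis)),((Salamandra_minor,(Papio_borealis,((Colobus_nanus,Staphylococcus_nanus),(Sinapis_giganteus,(Corylus_rubra,Puma_longipes))))),(Salmo_arenarius,Helarctos_giganteus))).
From Puma_longipes up to that node: 7 branches. From Schizosaccharomyces_orientalis up to the same node: 3 branches. Total: 7 + 3 = 10.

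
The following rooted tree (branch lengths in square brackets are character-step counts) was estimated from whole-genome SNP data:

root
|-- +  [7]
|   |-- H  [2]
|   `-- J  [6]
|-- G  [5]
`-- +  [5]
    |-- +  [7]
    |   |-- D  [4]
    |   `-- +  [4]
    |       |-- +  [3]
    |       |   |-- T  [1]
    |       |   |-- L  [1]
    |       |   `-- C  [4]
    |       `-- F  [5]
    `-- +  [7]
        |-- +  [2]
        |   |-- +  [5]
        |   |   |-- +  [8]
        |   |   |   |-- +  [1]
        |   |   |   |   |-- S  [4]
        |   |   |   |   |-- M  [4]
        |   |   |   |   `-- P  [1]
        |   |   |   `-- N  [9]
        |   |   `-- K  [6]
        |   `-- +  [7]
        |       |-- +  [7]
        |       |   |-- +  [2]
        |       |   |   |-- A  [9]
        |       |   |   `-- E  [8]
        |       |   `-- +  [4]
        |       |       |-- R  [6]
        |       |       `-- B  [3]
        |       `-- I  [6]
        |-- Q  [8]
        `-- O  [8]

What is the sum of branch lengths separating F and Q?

The path runs F → … → MRCA → … → Q; the MRCA is the node subtending ((D,((T,L,C),F)),(((((S,M,P),N),K),(((A,E),(R,B)),I)),Q,O)).
Branch lengths along that path: 5 + 4 + 7 + 7 + 8 = 31.

31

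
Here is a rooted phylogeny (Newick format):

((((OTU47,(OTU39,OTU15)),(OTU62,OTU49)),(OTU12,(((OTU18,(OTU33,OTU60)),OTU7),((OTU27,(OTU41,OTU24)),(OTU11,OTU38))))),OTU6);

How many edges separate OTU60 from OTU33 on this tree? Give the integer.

The MRCA of OTU60 and OTU33 is the node subtending (OTU33,OTU60).
From OTU60 up to that node: 1 branch. From OTU33 up to the same node: 1 branch. Total: 1 + 1 = 2.

2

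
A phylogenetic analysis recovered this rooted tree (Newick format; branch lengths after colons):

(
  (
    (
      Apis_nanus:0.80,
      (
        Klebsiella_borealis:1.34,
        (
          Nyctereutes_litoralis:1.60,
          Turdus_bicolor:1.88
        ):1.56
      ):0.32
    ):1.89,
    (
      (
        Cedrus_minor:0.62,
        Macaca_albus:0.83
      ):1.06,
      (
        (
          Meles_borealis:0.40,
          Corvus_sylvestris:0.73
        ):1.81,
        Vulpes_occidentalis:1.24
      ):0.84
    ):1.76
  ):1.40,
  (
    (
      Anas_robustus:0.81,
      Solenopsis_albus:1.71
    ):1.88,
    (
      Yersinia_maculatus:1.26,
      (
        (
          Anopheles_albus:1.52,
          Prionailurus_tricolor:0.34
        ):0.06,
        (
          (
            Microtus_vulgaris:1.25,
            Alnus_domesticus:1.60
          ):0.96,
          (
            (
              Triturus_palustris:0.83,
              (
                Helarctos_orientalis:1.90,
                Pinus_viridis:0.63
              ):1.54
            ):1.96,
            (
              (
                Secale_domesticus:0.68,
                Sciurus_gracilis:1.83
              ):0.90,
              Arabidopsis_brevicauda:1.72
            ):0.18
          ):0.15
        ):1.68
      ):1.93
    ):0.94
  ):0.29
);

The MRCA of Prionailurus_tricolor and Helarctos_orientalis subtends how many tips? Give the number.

10

The MRCA of Prionailurus_tricolor and Helarctos_orientalis is the node subtending ((Anopheles_albus,Prionailurus_tricolor),((Microtus_vulgaris,Alnus_domesticus),((Triturus_palustris,(Helarctos_orientalis,Pinus_viridis)),((Secale_domesticus,Sciurus_gracilis),Arabidopsis_brevicauda)))).
That clade contains 10 terminal taxa: Alnus_domesticus, Anopheles_albus, Arabidopsis_brevicauda, Helarctos_orientalis, Microtus_vulgaris, Pinus_viridis, Prionailurus_tricolor, Sciurus_gracilis, Secale_domesticus, Triturus_palustris.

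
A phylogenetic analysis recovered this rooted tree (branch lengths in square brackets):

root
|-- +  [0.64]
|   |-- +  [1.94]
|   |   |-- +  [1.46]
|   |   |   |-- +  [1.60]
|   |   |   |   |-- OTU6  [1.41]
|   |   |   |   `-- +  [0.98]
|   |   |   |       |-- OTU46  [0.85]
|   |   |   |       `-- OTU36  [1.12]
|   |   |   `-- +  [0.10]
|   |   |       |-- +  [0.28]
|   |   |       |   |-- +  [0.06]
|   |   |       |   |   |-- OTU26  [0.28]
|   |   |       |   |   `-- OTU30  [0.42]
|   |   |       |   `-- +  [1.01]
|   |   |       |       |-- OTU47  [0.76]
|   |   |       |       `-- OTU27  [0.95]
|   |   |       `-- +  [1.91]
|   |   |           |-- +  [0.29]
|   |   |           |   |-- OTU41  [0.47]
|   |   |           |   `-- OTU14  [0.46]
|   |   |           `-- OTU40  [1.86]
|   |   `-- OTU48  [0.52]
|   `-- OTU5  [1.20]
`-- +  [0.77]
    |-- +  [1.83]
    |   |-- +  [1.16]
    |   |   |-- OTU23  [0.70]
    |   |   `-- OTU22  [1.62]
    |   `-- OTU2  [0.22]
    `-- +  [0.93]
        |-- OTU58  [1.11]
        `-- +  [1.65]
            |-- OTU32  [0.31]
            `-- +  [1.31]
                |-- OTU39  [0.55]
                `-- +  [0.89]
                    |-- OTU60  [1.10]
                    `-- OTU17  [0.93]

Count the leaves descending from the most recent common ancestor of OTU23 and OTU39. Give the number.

The MRCA of OTU23 and OTU39 is the node subtending (((OTU23,OTU22),OTU2),(OTU58,(OTU32,(OTU39,(OTU60,OTU17))))).
That clade contains 8 terminal taxa: OTU17, OTU2, OTU22, OTU23, OTU32, OTU39, OTU58, OTU60.

8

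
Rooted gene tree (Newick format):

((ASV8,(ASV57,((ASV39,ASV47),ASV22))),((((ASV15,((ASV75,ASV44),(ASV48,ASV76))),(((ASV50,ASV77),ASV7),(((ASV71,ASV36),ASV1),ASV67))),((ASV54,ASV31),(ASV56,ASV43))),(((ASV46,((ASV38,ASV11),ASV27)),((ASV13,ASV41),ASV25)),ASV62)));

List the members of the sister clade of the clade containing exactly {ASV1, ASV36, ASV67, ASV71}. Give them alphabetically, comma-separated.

The clade containing exactly {ASV1, ASV36, ASV67, ASV71} attaches to the tree at the node subtending (((ASV50,ASV77),ASV7),(((ASV71,ASV36),ASV1),ASV67)).
The other lineage descending from that same node — the sister group — is ((ASV50,ASV77),ASV7); its 3 tips in alphabetical order are the answer.

ASV50, ASV7, ASV77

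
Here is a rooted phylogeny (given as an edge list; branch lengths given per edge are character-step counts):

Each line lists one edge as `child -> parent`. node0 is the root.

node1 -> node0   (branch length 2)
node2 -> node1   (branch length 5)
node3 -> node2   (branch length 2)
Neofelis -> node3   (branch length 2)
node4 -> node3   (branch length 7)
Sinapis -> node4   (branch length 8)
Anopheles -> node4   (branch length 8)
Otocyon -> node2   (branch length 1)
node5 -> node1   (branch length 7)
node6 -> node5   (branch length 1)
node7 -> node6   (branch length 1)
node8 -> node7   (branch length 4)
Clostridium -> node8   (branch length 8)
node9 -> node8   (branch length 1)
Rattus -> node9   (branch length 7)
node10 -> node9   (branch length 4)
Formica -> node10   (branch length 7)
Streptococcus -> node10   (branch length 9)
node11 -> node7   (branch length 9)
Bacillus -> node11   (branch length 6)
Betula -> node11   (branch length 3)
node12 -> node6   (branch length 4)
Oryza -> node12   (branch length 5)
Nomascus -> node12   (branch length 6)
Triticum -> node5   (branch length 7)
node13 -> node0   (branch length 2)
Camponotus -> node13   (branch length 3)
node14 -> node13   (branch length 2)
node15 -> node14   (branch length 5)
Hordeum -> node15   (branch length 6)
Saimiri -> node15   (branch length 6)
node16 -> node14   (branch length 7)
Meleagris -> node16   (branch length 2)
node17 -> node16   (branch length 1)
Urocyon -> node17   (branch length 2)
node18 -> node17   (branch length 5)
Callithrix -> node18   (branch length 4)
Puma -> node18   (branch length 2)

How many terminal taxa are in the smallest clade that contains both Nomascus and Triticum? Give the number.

9

The MRCA of Nomascus and Triticum is the node subtending ((((Clostridium,(Rattus,(Formica,Streptococcus))),(Bacillus,Betula)),(Oryza,Nomascus)),Triticum).
That clade contains 9 terminal taxa: Bacillus, Betula, Clostridium, Formica, Nomascus, Oryza, Rattus, Streptococcus, Triticum.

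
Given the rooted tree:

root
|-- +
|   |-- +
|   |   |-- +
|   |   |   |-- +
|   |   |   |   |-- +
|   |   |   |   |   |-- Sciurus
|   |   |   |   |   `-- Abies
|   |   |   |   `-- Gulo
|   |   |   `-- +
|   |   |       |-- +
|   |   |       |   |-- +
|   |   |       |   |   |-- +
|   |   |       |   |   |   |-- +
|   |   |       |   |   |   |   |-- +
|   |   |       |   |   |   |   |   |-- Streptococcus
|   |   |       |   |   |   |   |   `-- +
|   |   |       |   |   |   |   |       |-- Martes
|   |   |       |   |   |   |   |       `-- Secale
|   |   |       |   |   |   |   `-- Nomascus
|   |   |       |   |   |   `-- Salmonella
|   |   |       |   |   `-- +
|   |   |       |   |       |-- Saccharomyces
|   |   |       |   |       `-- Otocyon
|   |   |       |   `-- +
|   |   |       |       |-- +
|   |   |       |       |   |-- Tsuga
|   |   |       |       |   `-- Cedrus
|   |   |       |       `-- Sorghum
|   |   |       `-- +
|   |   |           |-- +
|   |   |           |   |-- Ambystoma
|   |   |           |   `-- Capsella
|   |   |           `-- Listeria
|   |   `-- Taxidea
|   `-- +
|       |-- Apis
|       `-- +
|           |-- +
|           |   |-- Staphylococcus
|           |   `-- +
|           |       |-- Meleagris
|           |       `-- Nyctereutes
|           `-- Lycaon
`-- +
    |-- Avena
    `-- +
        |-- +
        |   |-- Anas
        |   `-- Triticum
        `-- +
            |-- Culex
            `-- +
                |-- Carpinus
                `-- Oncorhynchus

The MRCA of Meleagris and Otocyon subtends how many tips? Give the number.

22

The MRCA of Meleagris and Otocyon is the node subtending (((((Sciurus,Abies),Gulo),((((((Streptococcus,(Martes,Secale)),Nomascus),Salmonella),(Saccharomyces,Otocyon)),((Tsuga,Cedrus),Sorghum)),((Ambystoma,Capsella),Listeria))),Taxidea),(Apis,((Staphylococcus,(Meleagris,Nyctereutes)),Lycaon))).
That clade contains 22 terminal taxa: Abies, Ambystoma, Apis, Capsella, Cedrus, Gulo, Listeria, Lycaon, Martes, Meleagris, Nomascus, Nyctereutes, Otocyon, Saccharomyces, Salmonella, Sciurus, Secale, Sorghum, Staphylococcus, Streptococcus, Taxidea, Tsuga.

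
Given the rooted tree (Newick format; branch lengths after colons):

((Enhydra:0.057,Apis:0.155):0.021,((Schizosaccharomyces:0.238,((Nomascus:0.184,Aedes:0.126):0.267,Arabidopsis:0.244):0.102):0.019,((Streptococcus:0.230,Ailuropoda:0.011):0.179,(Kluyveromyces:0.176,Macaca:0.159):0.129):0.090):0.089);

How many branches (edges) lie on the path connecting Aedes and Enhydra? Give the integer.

7

The MRCA of Aedes and Enhydra is the root of the tree.
From Aedes up to that node: 5 branches. From Enhydra up to the same node: 2 branches. Total: 5 + 2 = 7.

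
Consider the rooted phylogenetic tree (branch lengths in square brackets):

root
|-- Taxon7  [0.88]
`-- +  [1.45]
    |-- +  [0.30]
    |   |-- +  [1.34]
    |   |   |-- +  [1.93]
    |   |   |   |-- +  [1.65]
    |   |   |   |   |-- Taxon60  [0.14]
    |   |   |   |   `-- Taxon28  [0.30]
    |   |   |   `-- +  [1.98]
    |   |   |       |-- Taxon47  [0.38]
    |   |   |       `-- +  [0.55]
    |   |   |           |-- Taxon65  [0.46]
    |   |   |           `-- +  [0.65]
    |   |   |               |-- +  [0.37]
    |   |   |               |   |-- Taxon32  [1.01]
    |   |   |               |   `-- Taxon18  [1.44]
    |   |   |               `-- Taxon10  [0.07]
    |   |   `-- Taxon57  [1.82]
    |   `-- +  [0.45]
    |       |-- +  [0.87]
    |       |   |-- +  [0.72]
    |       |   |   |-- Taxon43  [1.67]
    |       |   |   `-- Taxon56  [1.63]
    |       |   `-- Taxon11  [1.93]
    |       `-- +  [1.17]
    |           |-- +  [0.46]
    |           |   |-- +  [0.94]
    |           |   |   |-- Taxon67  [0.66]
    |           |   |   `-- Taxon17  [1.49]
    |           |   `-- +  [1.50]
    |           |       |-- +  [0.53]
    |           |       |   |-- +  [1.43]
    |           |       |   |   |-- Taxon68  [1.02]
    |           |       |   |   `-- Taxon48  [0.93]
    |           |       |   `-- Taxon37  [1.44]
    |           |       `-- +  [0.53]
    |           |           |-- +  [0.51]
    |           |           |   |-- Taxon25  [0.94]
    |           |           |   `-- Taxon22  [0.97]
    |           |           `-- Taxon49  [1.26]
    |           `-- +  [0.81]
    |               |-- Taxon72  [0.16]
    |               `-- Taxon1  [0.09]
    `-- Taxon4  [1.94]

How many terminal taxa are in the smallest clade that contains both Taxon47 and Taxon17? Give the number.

21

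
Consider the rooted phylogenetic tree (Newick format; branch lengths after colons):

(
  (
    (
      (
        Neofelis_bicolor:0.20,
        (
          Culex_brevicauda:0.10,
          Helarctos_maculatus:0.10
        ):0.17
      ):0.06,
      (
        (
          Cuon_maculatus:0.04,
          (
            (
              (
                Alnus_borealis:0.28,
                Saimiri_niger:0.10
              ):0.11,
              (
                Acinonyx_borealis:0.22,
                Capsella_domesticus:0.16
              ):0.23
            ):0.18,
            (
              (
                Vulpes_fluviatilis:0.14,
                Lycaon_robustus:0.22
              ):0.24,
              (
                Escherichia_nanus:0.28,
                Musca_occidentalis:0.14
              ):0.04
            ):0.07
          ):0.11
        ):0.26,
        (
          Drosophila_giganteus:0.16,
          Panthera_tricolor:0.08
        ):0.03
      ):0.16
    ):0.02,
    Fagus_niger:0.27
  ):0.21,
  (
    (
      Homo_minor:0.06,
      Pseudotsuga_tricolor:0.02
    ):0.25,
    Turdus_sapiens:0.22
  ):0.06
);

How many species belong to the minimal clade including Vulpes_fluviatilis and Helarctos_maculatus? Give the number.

14

The MRCA of Vulpes_fluviatilis and Helarctos_maculatus is the node subtending ((Neofelis_bicolor,(Culex_brevicauda,Helarctos_maculatus)),((Cuon_maculatus,(((Alnus_borealis,Saimiri_niger),(Acinonyx_borealis,Capsella_domesticus)),((Vulpes_fluviatilis,Lycaon_robustus),(Escherichia_nanus,Musca_occidentalis)))),(Drosophila_giganteus,Panthera_tricolor))).
That clade contains 14 terminal taxa: Acinonyx_borealis, Alnus_borealis, Capsella_domesticus, Culex_brevicauda, Cuon_maculatus, Drosophila_giganteus, Escherichia_nanus, Helarctos_maculatus, Lycaon_robustus, Musca_occidentalis, Neofelis_bicolor, Panthera_tricolor, Saimiri_niger, Vulpes_fluviatilis.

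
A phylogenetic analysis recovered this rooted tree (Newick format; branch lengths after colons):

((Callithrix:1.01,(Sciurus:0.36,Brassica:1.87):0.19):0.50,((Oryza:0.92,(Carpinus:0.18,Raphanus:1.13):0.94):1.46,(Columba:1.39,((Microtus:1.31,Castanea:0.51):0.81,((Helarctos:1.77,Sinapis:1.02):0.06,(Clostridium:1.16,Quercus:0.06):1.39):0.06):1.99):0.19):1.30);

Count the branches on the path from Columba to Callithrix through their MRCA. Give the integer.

The MRCA of Columba and Callithrix is the root of the tree.
From Columba up to that node: 3 branches. From Callithrix up to the same node: 2 branches. Total: 3 + 2 = 5.

5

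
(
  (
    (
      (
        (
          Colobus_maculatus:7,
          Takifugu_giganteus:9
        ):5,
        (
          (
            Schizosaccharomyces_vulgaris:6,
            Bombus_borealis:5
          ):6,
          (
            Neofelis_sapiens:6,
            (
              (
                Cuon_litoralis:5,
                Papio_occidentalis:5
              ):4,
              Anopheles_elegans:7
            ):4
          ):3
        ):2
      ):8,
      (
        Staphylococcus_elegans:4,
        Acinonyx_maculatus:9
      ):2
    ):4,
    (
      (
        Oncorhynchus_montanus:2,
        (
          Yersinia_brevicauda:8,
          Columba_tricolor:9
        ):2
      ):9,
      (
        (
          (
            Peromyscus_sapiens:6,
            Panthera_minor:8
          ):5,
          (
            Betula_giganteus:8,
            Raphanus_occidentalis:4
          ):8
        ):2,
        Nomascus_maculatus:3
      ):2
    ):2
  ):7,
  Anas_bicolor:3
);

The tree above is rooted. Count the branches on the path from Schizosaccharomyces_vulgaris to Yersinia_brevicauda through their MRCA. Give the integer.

The MRCA of Schizosaccharomyces_vulgaris and Yersinia_brevicauda is the node subtending ((((Colobus_maculatus,Takifugu_giganteus),((Schizosaccharomyces_vulgaris,Bombus_borealis),(Neofelis_sapiens,((Cuon_litoralis,Papio_occidentalis),Anopheles_elegans)))),(Staphylococcus_elegans,Acinonyx_maculatus)),((Oncorhynchus_montanus,(Yersinia_brevicauda,Columba_tricolor)),(((Peromyscus_sapiens,Panthera_minor),(Betula_giganteus,Raphanus_occidentalis)),Nomascus_maculatus))).
From Schizosaccharomyces_vulgaris up to that node: 5 branches. From Yersinia_brevicauda up to the same node: 4 branches. Total: 5 + 4 = 9.

9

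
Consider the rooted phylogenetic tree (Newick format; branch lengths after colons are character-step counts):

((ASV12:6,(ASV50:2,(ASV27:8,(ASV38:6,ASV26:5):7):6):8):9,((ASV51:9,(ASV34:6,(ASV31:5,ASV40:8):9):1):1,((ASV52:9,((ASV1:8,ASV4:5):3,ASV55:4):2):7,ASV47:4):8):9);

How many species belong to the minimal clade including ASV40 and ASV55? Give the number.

9

The MRCA of ASV40 and ASV55 is the node subtending ((ASV51,(ASV34,(ASV31,ASV40))),((ASV52,((ASV1,ASV4),ASV55)),ASV47)).
That clade contains 9 terminal taxa: ASV1, ASV31, ASV34, ASV4, ASV40, ASV47, ASV51, ASV52, ASV55.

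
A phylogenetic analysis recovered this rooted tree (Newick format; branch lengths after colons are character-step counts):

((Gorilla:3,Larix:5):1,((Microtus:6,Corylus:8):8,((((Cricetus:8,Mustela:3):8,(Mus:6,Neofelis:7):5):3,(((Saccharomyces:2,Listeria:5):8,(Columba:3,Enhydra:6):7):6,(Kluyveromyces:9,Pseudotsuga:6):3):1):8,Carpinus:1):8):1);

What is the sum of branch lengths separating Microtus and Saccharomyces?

47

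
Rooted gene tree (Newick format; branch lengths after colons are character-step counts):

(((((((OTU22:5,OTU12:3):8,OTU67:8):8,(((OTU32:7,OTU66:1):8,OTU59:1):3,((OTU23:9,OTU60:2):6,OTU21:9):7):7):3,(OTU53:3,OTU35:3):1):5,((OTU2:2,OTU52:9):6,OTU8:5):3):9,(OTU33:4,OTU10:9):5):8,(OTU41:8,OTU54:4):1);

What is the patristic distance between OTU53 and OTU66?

26

The path runs OTU53 → … → MRCA → … → OTU66; the MRCA is the node subtending ((((OTU22,OTU12),OTU67),(((OTU32,OTU66),OTU59),((OTU23,OTU60),OTU21))),(OTU53,OTU35)).
Branch lengths along that path: 3 + 1 + 3 + 7 + 3 + 8 + 1 = 26.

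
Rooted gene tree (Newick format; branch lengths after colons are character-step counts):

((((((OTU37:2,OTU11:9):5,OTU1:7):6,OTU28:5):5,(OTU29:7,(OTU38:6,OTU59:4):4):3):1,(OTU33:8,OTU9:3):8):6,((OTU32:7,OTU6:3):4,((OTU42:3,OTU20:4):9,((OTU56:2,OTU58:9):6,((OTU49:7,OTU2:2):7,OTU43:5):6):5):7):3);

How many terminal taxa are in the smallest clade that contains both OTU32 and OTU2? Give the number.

9

The MRCA of OTU32 and OTU2 is the node subtending ((OTU32,OTU6),((OTU42,OTU20),((OTU56,OTU58),((OTU49,OTU2),OTU43)))).
That clade contains 9 terminal taxa: OTU2, OTU20, OTU32, OTU42, OTU43, OTU49, OTU56, OTU58, OTU6.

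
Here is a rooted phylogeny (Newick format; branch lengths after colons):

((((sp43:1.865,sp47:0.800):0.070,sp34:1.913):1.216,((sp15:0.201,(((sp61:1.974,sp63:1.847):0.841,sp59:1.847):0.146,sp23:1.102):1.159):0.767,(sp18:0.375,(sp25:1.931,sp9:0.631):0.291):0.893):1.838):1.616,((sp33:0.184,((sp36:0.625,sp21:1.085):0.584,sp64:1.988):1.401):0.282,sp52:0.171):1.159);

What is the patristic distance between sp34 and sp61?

The path runs sp34 → … → MRCA → … → sp61; the MRCA is the node subtending (((sp43,sp47),sp34),((sp15,(((sp61,sp63),sp59),sp23)),(sp18,(sp25,sp9)))).
Branch lengths along that path: 1.913 + 1.216 + 1.838 + 0.767 + 1.159 + 0.146 + 0.841 + 1.974 = 9.854.

9.854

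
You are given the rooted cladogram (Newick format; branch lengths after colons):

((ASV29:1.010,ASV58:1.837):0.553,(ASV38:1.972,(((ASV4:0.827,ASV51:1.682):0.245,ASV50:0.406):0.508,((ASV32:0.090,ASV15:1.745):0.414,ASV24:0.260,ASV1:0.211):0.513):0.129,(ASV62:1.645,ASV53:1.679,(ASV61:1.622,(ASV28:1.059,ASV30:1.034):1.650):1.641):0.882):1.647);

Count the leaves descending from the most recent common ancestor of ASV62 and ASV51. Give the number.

The MRCA of ASV62 and ASV51 is the node subtending (ASV38,(((ASV4,ASV51),ASV50),((ASV32,ASV15),ASV24,ASV1)),(ASV62,ASV53,(ASV61,(ASV28,ASV30)))).
That clade contains 13 terminal taxa: ASV1, ASV15, ASV24, ASV28, ASV30, ASV32, ASV38, ASV4, ASV50, ASV51, ASV53, ASV61, ASV62.

13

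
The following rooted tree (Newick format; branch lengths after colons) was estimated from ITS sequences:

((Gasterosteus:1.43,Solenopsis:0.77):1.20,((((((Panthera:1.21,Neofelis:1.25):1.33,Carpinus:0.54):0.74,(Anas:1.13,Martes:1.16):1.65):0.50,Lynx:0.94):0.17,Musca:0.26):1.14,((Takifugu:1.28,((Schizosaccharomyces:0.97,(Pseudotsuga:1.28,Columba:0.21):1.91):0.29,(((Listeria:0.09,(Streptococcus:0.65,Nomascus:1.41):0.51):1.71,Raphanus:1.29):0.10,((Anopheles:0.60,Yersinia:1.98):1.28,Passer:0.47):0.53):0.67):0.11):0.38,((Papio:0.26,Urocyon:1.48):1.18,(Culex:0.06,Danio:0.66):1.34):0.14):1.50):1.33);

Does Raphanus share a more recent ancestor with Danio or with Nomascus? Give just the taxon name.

The MRCA of Raphanus and Nomascus subtends ((Listeria,(Streptococcus,Nomascus)),Raphanus) (4 taxa).
The MRCA of Raphanus and Danio subtends ((Takifugu,((Schizosaccharomyces,(Pseudotsuga,Columba)),(((Listeria,(Streptococcus,Nomascus)),Raphanus),((Anopheles,Yersinia),Passer)))),((Papio,Urocyon),(Culex,Danio))) (15 taxa).
The first is nested inside the second, so Raphanus shares a more recent common ancestor with Nomascus.

Nomascus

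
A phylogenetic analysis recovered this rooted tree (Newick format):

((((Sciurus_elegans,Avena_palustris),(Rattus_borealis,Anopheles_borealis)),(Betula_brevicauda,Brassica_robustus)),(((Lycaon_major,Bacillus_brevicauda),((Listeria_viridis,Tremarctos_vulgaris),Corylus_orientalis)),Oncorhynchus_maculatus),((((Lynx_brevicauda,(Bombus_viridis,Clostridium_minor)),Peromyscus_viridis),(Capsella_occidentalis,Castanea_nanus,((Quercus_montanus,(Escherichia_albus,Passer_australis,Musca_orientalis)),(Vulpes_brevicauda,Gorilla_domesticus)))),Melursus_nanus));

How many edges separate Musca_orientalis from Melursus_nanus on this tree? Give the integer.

7

The MRCA of Musca_orientalis and Melursus_nanus is the node subtending ((((Lynx_brevicauda,(Bombus_viridis,Clostridium_minor)),Peromyscus_viridis),(Capsella_occidentalis,Castanea_nanus,((Quercus_montanus,(Escherichia_albus,Passer_australis,Musca_orientalis)),(Vulpes_brevicauda,Gorilla_domesticus)))),Melursus_nanus).
From Musca_orientalis up to that node: 6 branches. From Melursus_nanus up to the same node: 1 branch. Total: 6 + 1 = 7.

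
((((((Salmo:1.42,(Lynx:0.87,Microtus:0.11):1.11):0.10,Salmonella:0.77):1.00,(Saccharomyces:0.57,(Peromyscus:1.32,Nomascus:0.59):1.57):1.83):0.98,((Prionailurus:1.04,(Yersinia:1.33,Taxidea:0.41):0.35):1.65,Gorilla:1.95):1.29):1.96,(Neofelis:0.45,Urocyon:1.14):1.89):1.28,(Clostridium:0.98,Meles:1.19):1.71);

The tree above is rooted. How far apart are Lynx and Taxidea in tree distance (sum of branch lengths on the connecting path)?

7.76

The path runs Lynx → … → MRCA → … → Taxidea; the MRCA is the node subtending ((((Salmo,(Lynx,Microtus)),Salmonella),(Saccharomyces,(Peromyscus,Nomascus))),((Prionailurus,(Yersinia,Taxidea)),Gorilla)).
Branch lengths along that path: 0.87 + 1.11 + 0.10 + 1.00 + 0.98 + 1.29 + 1.65 + 0.35 + 0.41 = 7.76.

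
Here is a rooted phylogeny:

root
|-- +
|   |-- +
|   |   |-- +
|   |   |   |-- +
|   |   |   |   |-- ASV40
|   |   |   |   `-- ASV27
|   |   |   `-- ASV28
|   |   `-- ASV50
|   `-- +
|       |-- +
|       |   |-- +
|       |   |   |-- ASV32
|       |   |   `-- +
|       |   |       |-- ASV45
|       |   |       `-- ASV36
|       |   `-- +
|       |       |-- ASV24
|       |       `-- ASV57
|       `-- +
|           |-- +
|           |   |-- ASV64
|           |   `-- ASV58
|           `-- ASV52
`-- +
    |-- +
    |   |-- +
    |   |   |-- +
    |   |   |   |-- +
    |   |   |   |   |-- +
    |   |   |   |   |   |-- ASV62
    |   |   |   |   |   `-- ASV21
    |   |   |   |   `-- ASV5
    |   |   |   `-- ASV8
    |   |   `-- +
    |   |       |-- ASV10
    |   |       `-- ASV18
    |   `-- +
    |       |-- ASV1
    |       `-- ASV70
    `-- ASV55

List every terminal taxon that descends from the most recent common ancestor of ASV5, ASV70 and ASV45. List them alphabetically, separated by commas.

Tracing ASV5: it sits inside ((ASV62,ASV21),ASV5).
Tracing ASV70: it sits inside (ASV1,ASV70).
Tracing ASV45: it sits inside (ASV45,ASV36).
The smallest clade enclosing all 3 is the whole tree (their MRCA is the root), so the answer is all 21 tips in alphabetical order.

ASV1, ASV10, ASV18, ASV21, ASV24, ASV27, ASV28, ASV32, ASV36, ASV40, ASV45, ASV5, ASV50, ASV52, ASV55, ASV57, ASV58, ASV62, ASV64, ASV70, ASV8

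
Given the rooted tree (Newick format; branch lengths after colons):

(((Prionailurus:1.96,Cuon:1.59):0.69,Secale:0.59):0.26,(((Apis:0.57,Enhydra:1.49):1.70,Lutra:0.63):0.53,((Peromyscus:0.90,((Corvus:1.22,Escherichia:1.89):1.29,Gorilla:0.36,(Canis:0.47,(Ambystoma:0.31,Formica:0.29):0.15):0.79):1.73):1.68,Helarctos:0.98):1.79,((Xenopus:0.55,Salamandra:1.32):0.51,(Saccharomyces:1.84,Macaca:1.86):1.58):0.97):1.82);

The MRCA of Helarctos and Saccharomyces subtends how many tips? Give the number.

15

The MRCA of Helarctos and Saccharomyces is the node subtending (((Apis,Enhydra),Lutra),((Peromyscus,((Corvus,Escherichia),Gorilla,(Canis,(Ambystoma,Formica)))),Helarctos),((Xenopus,Salamandra),(Saccharomyces,Macaca))).
That clade contains 15 terminal taxa: Ambystoma, Apis, Canis, Corvus, Enhydra, Escherichia, Formica, Gorilla, Helarctos, Lutra, Macaca, Peromyscus, Saccharomyces, Salamandra, Xenopus.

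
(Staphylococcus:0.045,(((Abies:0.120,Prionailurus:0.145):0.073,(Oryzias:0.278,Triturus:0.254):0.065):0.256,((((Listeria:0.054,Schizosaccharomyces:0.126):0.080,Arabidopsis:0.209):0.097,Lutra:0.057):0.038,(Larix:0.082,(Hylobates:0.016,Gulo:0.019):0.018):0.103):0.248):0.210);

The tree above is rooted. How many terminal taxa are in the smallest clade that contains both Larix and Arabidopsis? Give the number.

7

The MRCA of Larix and Arabidopsis is the node subtending ((((Listeria,Schizosaccharomyces),Arabidopsis),Lutra),(Larix,(Hylobates,Gulo))).
That clade contains 7 terminal taxa: Arabidopsis, Gulo, Hylobates, Larix, Listeria, Lutra, Schizosaccharomyces.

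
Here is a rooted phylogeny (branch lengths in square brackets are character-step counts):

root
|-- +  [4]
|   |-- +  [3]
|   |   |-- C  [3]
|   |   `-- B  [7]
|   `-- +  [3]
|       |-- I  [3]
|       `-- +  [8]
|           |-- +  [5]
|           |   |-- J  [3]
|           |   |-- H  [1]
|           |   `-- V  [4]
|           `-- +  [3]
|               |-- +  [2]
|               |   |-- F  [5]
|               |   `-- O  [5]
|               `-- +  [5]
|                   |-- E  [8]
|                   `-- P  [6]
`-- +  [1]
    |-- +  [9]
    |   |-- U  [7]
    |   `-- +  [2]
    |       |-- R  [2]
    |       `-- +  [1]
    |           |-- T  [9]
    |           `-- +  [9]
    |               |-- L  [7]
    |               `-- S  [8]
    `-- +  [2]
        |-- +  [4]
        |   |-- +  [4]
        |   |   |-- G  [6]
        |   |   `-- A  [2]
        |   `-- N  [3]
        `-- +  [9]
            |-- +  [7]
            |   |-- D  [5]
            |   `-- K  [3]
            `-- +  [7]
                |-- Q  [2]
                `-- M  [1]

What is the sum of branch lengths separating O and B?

31

The path runs O → … → MRCA → … → B; the MRCA is the node subtending ((C,B),(I,((J,H,V),((F,O),(E,P))))).
Branch lengths along that path: 5 + 2 + 3 + 8 + 3 + 3 + 7 = 31.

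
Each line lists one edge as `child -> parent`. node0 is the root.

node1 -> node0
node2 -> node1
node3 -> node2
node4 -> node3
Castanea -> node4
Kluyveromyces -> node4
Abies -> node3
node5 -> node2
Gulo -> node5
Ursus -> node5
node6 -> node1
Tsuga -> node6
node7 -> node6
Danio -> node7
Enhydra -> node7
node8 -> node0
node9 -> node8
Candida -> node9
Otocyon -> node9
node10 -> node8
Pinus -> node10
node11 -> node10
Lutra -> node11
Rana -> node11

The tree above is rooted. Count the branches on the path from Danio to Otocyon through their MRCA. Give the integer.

The MRCA of Danio and Otocyon is the root of the tree.
From Danio up to that node: 4 branches. From Otocyon up to the same node: 3 branches. Total: 4 + 3 = 7.

7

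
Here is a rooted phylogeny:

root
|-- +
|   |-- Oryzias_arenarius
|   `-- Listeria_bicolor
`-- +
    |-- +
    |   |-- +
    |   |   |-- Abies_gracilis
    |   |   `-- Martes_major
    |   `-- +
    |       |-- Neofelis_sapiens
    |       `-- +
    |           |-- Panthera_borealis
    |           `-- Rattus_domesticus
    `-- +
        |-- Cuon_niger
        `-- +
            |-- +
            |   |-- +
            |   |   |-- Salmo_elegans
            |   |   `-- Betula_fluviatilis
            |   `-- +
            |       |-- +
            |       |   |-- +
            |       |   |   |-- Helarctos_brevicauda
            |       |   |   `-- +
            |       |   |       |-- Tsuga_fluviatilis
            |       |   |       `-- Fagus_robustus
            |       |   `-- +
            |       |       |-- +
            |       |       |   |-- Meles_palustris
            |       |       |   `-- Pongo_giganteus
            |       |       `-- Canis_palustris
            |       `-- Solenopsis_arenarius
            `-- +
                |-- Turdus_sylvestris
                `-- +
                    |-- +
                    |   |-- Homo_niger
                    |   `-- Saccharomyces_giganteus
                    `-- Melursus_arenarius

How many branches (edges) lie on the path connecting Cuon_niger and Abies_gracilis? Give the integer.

The MRCA of Cuon_niger and Abies_gracilis is the node subtending (((Abies_gracilis,Martes_major),(Neofelis_sapiens,(Panthera_borealis,Rattus_domesticus))),(Cuon_niger,(((Salmo_elegans,Betula_fluviatilis),(((Helarctos_brevicauda,(Tsuga_fluviatilis,Fagus_robustus)),((Meles_palustris,Pongo_giganteus),Canis_palustris)),Solenopsis_arenarius)),(Turdus_sylvestris,((Homo_niger,Saccharomyces_giganteus),Melursus_arenarius))))).
From Cuon_niger up to that node: 2 branches. From Abies_gracilis up to the same node: 3 branches. Total: 2 + 3 = 5.

5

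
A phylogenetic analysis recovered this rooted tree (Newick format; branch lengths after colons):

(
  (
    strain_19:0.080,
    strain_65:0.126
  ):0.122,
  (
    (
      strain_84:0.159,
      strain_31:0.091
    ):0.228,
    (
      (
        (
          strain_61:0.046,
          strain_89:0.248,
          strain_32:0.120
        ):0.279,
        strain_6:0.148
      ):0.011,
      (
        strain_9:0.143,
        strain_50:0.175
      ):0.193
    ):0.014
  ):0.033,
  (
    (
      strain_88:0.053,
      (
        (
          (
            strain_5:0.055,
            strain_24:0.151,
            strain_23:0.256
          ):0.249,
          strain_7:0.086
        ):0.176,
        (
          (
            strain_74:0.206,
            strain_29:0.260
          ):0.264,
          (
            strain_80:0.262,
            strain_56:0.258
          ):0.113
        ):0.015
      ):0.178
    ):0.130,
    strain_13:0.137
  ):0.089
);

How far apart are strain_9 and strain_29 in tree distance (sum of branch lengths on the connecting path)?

1.319

The path runs strain_9 → … → MRCA → … → strain_29; the MRCA is the root of the tree.
Branch lengths along that path: 0.143 + 0.193 + 0.014 + 0.033 + 0.089 + 0.130 + 0.178 + 0.015 + 0.264 + 0.260 = 1.319.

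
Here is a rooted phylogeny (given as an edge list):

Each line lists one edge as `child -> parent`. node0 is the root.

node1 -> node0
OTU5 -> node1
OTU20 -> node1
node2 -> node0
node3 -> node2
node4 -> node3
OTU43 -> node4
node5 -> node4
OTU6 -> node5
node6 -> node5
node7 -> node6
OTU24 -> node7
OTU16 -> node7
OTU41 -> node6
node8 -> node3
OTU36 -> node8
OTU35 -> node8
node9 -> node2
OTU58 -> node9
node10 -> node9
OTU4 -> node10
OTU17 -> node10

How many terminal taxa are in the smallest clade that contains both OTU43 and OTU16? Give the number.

5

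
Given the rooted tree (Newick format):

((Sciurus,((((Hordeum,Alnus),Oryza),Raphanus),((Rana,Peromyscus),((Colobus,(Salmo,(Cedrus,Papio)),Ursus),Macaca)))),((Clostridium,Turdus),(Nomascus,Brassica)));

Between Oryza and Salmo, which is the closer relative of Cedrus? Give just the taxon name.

Salmo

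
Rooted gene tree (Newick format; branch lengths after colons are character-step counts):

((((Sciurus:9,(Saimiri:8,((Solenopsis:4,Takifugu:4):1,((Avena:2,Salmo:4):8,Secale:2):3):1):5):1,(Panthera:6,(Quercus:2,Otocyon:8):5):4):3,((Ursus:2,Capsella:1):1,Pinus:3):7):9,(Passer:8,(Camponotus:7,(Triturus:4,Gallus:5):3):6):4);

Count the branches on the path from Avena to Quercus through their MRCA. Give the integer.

9

The MRCA of Avena and Quercus is the node subtending ((Sciurus,(Saimiri,((Solenopsis,Takifugu),((Avena,Salmo),Secale)))),(Panthera,(Quercus,Otocyon))).
From Avena up to that node: 6 branches. From Quercus up to the same node: 3 branches. Total: 6 + 3 = 9.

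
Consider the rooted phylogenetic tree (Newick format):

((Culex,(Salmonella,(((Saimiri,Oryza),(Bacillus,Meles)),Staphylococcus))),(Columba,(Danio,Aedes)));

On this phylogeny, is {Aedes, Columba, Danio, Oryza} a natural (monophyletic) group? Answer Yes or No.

No

The MRCA of the listed taxa is the root, so the smallest clade containing them is the whole tree.
That clade also contains Bacillus, Culex, Meles, Saimiri, Salmonella, Staphylococcus, which are not in the proposed group, so the group is not monophyletic.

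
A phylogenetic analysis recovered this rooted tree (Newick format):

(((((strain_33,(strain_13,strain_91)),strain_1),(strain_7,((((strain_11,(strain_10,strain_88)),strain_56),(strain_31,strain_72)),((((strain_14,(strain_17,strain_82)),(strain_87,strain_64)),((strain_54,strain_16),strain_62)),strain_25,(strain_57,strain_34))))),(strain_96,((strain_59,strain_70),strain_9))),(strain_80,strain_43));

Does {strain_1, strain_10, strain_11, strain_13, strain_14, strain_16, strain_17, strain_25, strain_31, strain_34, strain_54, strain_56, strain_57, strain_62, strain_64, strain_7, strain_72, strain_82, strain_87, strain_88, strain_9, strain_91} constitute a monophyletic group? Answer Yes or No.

No

The MRCA of the listed taxa subtends ((((strain_33,(strain_13,strain_91)),strain_1),(strain_7,((((strain_11,(strain_10,strain_88)),strain_56),(strain_31,strain_72)),((((strain_14,(strain_17,strain_82)),(strain_87,strain_64)),((strain_54,strain_16),strain_62)),strain_25,(strain_57,strain_34))))),(strain_96,((strain_59,strain_70),strain_9))).
That clade also contains strain_33, strain_59, strain_70, strain_96, which are not in the proposed group, so the group is not monophyletic.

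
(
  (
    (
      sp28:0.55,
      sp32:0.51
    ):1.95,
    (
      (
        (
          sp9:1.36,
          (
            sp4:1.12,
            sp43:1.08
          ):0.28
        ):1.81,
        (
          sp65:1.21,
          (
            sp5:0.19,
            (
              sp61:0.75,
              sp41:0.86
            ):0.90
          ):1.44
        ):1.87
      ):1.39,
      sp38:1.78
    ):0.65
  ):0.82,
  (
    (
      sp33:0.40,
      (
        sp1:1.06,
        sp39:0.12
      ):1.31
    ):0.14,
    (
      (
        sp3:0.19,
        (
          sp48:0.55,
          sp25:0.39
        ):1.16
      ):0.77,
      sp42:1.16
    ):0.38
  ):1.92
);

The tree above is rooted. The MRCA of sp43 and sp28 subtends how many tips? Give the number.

10

The MRCA of sp43 and sp28 is the node subtending ((sp28,sp32),(((sp9,(sp4,sp43)),(sp65,(sp5,(sp61,sp41)))),sp38)).
That clade contains 10 terminal taxa: sp28, sp32, sp38, sp4, sp41, sp43, sp5, sp61, sp65, sp9.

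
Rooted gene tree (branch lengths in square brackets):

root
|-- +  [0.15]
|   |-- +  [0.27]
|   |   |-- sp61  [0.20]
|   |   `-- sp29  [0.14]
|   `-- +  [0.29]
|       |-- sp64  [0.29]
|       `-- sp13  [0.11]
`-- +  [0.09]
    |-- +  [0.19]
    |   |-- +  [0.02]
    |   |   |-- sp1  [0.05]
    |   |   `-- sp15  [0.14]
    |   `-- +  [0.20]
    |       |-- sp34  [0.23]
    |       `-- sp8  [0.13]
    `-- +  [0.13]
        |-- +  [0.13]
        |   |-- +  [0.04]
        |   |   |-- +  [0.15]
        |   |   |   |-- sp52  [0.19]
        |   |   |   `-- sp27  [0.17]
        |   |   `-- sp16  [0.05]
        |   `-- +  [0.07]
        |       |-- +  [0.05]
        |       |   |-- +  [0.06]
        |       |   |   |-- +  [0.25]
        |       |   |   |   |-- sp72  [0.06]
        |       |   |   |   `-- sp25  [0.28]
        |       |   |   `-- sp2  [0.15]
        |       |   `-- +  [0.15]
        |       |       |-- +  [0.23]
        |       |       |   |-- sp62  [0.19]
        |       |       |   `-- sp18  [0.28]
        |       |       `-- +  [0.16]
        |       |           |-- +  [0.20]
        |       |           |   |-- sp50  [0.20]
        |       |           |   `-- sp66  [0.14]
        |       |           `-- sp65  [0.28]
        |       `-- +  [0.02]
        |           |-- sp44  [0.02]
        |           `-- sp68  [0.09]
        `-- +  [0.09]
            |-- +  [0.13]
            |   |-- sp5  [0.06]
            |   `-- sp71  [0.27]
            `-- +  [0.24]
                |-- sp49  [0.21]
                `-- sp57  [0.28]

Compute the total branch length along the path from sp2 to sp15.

0.94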